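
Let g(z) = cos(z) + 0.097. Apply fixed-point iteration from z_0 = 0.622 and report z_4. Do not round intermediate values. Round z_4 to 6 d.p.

z_1 = g(0.622000) = 0.909715
z_2 = g(0.909715) = 0.710971
z_3 = g(0.710971) = 0.854729
z_4 = g(0.854729) = 0.753423

0.753423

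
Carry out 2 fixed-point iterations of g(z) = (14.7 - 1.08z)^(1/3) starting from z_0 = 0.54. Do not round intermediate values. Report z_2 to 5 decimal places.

z_1 = g(0.540000) = 2.416826
z_2 = g(2.416826) = 2.295127

2.29513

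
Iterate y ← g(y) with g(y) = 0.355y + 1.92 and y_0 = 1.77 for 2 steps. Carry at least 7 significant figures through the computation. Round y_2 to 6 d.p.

y_1 = g(1.770000) = 2.548350
y_2 = g(2.548350) = 2.824664

2.824664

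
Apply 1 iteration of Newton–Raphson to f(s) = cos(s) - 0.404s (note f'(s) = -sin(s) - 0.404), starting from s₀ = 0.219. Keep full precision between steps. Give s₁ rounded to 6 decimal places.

s_0 = 0.219000: f = 0.887639, f' = -0.621254 → s_1 = 0.219000 - (0.887639)/(-0.621254) = 1.647787

1.647787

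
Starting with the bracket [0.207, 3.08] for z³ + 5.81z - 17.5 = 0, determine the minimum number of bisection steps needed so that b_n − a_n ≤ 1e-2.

9

Initial width b − a = 3.08 − 0.207 = 2.873000.
After n steps the width is (b−a)/2^n; need (b−a)/2^n ≤ 1e-2.
So n ≥ log₂(2.873000/1e-2) = log₂(287.3000) ≈ 8.1664.
Hence n = 9.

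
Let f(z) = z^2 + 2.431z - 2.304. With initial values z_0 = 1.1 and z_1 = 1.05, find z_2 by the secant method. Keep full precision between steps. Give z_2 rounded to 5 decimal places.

f(z_0) = 1.580100, f(z_1) = 1.351050
z_2 = 1.050000 - (1.351050)·(1.050000 - 1.100000)/(1.351050 - (1.580100)) = 0.755075; f(z_2) = 0.101727

0.75508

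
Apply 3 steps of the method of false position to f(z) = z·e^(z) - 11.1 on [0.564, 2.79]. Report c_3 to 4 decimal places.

f(0.564000) = -10.108663, f(2.790000) = 34.324045
step 1: c = 1.070426, f(c) = -7.977972 < 0 → new bracket [1.070426, 2.790000]
step 2: c = 1.394730, f(c) = -5.473818 < 0 → new bracket [1.394730, 2.790000]
step 3: c = 1.586636, f(c) = -3.345662 < 0 → new bracket [1.586636, 2.790000]

1.5866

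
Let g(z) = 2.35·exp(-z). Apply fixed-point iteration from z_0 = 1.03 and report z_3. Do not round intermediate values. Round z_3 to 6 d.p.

0.851161

z_1 = g(1.030000) = 0.838966
z_2 = g(0.838966) = 1.015569
z_3 = g(1.015569) = 0.851161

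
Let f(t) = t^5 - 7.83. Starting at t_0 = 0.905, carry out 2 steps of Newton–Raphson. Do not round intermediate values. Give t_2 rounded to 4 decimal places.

f'(t) = 5t^4
t_0 = 0.905000: f = -7.222924, f' = 3.354010 → t_1 = 0.905000 - (-7.222924)/(3.354010) = 3.058519
t_1 = 3.058519: f = 259.813081, f' = 437.537036 → t_2 = 3.058519 - (259.813081)/(437.537036) = 2.464711

2.4647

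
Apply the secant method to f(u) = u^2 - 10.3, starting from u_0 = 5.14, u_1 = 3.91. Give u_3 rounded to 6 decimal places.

Secant update: u_(k+1) = u_k − f(u_k)·(u_k − u_(k-1))/(f(u_k) − f(u_(k-1))).
f(u_0) = 16.119600, f(u_1) = 4.988100
u_2 = 3.910000 - (4.988100)·(3.910000 - 5.140000)/(4.988100 - (16.119600)) = 3.358829; f(u_2) = 0.981730
u_3 = 3.358829 - (0.981730)·(3.358829 - 3.910000)/(0.981730 - (4.988100)) = 3.223768; f(u_3) = 0.092683

3.223768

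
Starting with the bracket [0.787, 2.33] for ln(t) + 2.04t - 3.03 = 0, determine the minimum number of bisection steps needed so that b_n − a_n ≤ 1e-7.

24

Initial width b − a = 2.33 − 0.787 = 1.543000.
After n steps the width is (b−a)/2^n; need (b−a)/2^n ≤ 1e-7.
So n ≥ log₂(1.543000/1e-7) = log₂(15430000.0000) ≈ 23.8792.
Hence n = 24.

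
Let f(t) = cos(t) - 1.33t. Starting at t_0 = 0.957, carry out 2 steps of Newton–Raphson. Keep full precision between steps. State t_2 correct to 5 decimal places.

Newton update: t ← t − f(t)/f'(t).
f'(t) = -sin(t) - 1.33
t_0 = 0.957000: f = -0.696835, f' = -2.147467 → t_1 = 0.957000 - (-0.696835)/(-2.147467) = 0.632508
t_1 = 0.632508: f = -0.034689, f' = -1.921170 → t_2 = 0.632508 - (-0.034689)/(-1.921170) = 0.614452

0.61445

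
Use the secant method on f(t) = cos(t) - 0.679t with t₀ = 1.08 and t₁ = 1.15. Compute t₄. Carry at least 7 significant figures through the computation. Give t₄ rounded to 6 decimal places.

f(t_0) = -0.261992, f(t_1) = -0.372363
t_2 = 1.150000 - (-0.372363)·(1.150000 - 1.080000)/(-0.372363 - (-0.261992)) = 0.913838; f(t_2) = -0.009785
t_3 = 0.913838 - (-0.009785)·(0.913838 - 1.150000)/(-0.009785 - (-0.372363)) = 0.907465; f(t_3) = -0.000423
t_4 = 0.907465 - (-0.000423)·(0.907465 - 0.913838)/(-0.000423 - (-0.009785)) = 0.907177; f(t_4) = -0.000001

0.907177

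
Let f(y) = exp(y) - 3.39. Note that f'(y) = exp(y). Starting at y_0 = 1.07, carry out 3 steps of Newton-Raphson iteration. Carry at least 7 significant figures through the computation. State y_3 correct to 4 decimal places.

1.2208

Newton update: y ← y − f(y)/f'(y).
y_0 = 1.070000: f = -0.474621, f' = 2.915379 → y_1 = 1.070000 - (-0.474621)/(2.915379) = 1.232799
y_1 = 1.232799: f = 0.040819, f' = 3.430819 → y_2 = 1.232799 - (0.040819)/(3.430819) = 1.220901
y_2 = 1.220901: f = 0.000242, f' = 3.390242 → y_3 = 1.220901 - (0.000242)/(3.390242) = 1.220830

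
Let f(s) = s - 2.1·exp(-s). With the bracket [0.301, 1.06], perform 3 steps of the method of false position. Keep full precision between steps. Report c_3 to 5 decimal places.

0.87573

f(0.301000) = -1.253163, f(1.060000) = 0.332443
step 1: c = 0.900866, f(c) = 0.047809 > 0 → new bracket [0.301000, 0.900866]
step 2: c = 0.878822, f(c) = 0.006751 > 0 → new bracket [0.301000, 0.878822]
step 3: c = 0.875726, f(c) = 0.000951 > 0 → new bracket [0.301000, 0.875726]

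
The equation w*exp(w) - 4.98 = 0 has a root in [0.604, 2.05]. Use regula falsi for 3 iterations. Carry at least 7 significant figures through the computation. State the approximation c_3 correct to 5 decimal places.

1.25824

False-position update: c = (a·f(b) − b·f(a))/(f(b) − f(a)); replace the endpoint whose sign matches f(c).
f(0.604000) = -3.875029, f(2.050000) = 10.944197
step 1: c = 0.982110, f(c) = -2.357686 < 0 → new bracket [0.982110, 2.050000]
step 2: c = 1.171387, f(c) = -1.200559 < 0 → new bracket [1.171387, 2.050000]
step 3: c = 1.258242, f(c) = -0.551960 < 0 → new bracket [1.258242, 2.050000]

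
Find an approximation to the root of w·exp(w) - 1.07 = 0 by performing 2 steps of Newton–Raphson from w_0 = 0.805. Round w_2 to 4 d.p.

0.5928

Newton update: w ← w − f(w)/f'(w).
f'(w) = (w + 1)·exp(w)
w_0 = 0.805000: f = 0.730541, f' = 4.037237 → w_1 = 0.805000 - (0.730541)/(4.037237) = 0.624049
w_1 = 0.624049: f = 0.094770, f' = 3.031241 → w_2 = 0.624049 - (0.094770)/(3.031241) = 0.592785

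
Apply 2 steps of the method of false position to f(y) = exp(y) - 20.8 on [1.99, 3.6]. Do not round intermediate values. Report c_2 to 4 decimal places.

False-position update: c = (a·f(b) − b·f(a))/(f(b) − f(a)); replace the endpoint whose sign matches f(c).
f(1.990000) = -13.484466, f(3.600000) = 15.798234
step 1: c = 2.731393, f(c) = -5.445739 < 0 → new bracket [2.731393, 3.600000]
step 2: c = 2.954054, f(c) = -1.616431 < 0 → new bracket [2.954054, 3.600000]

2.9541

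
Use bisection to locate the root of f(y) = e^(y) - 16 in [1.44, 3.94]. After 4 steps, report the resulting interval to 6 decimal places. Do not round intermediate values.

[2.690000, 2.846250]

f(1.440000) = -11.779304, f(3.940000) = 35.418601 (opposite signs)
step 1: m = 2.690000, f(m) = -1.268324 < 0 → root in [2.690000, 3.940000]
step 2: m = 3.315000, f(m) = 11.522394 > 0 → root in [2.690000, 3.315000]
step 3: m = 3.002500, f(m) = 4.135814 > 0 → root in [2.690000, 3.002500]
step 4: m = 2.846250, f(m) = 1.223074 > 0 → root in [2.690000, 2.846250]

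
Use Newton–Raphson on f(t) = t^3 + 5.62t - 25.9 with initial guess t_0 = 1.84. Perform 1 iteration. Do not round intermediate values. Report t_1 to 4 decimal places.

Newton update: t ← t − f(t)/f'(t).
f'(t) = 3t^2 + 5.62
t_0 = 1.840000: f = -9.329696, f' = 15.776800 → t_1 = 1.840000 - (-9.329696)/(15.776800) = 2.431355

2.4314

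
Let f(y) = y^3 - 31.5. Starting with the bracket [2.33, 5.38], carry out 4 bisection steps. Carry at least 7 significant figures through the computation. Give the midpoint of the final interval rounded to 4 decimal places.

3.1878

f(2.330000) = -18.850663, f(5.380000) = 124.220872 (opposite signs)
step 1: m = 3.855000, f(m) = 25.789251 > 0 → root in [2.330000, 3.855000]
step 2: m = 3.092500, f(m) = -1.924702 < 0 → root in [3.092500, 3.855000]
step 3: m = 3.473750, f(m) = 10.417530 > 0 → root in [3.092500, 3.473750]
step 4: m = 3.283125, f(m) = 3.888508 > 0 → root in [3.092500, 3.283125]
Midpoint of [3.092500, 3.283125] = 3.187813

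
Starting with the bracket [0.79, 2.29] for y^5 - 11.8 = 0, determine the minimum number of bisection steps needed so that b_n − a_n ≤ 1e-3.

Initial width b − a = 2.29 − 0.79 = 1.500000.
After n steps the width is (b−a)/2^n; need (b−a)/2^n ≤ 1e-3.
So n ≥ log₂(1.500000/1e-3) = log₂(1500.0000) ≈ 10.5507.
Hence n = 11.

11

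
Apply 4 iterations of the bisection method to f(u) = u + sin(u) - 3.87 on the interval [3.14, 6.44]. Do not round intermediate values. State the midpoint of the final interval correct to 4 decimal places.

4.8931

f(3.140000) = -0.728407, f(6.440000) = 2.726173 (opposite signs)
step 1: m = 4.790000, f(m) = -0.076990 < 0 → root in [4.790000, 6.440000]
step 2: m = 5.615000, f(m) = 1.125437 > 0 → root in [4.790000, 5.615000]
step 3: m = 5.202500, f(m) = 0.450219 > 0 → root in [4.790000, 5.202500]
step 4: m = 4.996250, f(m) = 0.166269 > 0 → root in [4.790000, 4.996250]
Midpoint of [4.790000, 4.996250] = 4.893125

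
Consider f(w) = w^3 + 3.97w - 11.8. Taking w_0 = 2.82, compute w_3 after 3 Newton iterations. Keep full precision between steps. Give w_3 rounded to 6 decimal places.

1.711419

f'(w) = 3w^2 + 3.97
w_0 = 2.820000: f = 21.821168, f' = 27.827200 → w_1 = 2.820000 - (21.821168)/(27.827200) = 2.035833
w_1 = 2.035833: f = 4.720005, f' = 16.403850 → w_2 = 2.035833 - (4.720005)/(16.403850) = 1.748095
w_2 = 1.748095: f = 0.481835, f' = 13.137513 → w_3 = 1.748095 - (0.481835)/(13.137513) = 1.711419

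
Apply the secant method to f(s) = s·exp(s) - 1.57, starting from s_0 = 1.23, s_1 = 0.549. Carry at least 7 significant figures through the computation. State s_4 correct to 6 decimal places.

f(s_0) = 2.638112, f(s_1) = -0.619395
s_2 = 0.549000 - (-0.619395)·(0.549000 - 1.230000)/(-0.619395 - (2.638112)) = 0.678488; f(s_2) = -0.232771
s_3 = 0.678488 - (-0.232771)·(0.678488 - 0.549000)/(-0.232771 - (-0.619395)) = 0.756448; f(s_3) = 0.041758
s_4 = 0.756448 - (0.041758)·(0.756448 - 0.678488)/(0.041758 - (-0.232771)) = 0.744589; f(s_4) = -0.002210

0.744589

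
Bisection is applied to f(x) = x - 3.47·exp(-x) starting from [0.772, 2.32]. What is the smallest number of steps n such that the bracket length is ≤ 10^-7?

Initial width b − a = 2.32 − 0.772 = 1.548000.
After n steps the width is (b−a)/2^n; need (b−a)/2^n ≤ 10^-7.
So n ≥ log₂(1.548000/10^-7) = log₂(15480000.0000) ≈ 23.8839.
Hence n = 24.

24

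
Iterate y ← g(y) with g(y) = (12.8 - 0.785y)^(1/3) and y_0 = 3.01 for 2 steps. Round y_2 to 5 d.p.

2.22966

y_1 = g(3.010000) = 2.185382
y_2 = g(2.185382) = 2.229659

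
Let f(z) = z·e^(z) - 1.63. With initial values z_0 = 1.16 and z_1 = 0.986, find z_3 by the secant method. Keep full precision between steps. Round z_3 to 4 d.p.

0.7706

f(z_0) = 2.070323, f(z_1) = 1.012964
z_2 = 0.986000 - (1.012964)·(0.986000 - 1.160000)/(1.012964 - (2.070323)) = 0.819306; f(z_2) = 0.228942
z_3 = 0.819306 - (0.228942)·(0.819306 - 0.986000)/(0.228942 - (1.012964)) = 0.770629; f(z_3) = 0.035427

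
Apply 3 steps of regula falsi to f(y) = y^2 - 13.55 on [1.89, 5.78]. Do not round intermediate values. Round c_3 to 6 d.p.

3.655278

False-position update: c = (a·f(b) − b·f(a))/(f(b) − f(a)); replace the endpoint whose sign matches f(c).
f(1.890000) = -9.977900, f(5.780000) = 19.858400
step 1: c = 3.190900, f(c) = -3.368160 < 0 → new bracket [3.190900, 5.780000]
step 2: c = 3.566354, f(c) = -0.831122 < 0 → new bracket [3.566354, 5.780000]
step 3: c = 3.655278, f(c) = -0.188940 < 0 → new bracket [3.655278, 5.780000]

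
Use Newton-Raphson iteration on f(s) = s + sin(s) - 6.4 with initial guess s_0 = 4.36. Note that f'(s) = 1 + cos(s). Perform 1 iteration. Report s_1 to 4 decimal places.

s_0 = 4.360000: f = -2.978551, f' = 0.654859 → s_1 = 4.360000 - (-2.978551)/(0.654859) = 8.908385

8.9084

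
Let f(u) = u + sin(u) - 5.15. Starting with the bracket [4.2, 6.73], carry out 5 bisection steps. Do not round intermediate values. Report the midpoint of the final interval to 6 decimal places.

f(4.200000) = -1.821576, f(6.730000) = 2.012095 (opposite signs)
step 1: m = 5.465000, f(m) = -0.414907 < 0 → root in [5.465000, 6.730000]
step 2: m = 6.097500, f(m) = 0.762880 > 0 → root in [5.465000, 6.097500]
step 3: m = 5.781250, f(m) = 0.150127 > 0 → root in [5.465000, 5.781250]
step 4: m = 5.623125, f(m) = -0.140039 < 0 → root in [5.623125, 5.781250]
step 5: m = 5.702187, f(m) = 0.003329 > 0 → root in [5.623125, 5.702187]
Midpoint of [5.623125, 5.702187] = 5.662656

5.662656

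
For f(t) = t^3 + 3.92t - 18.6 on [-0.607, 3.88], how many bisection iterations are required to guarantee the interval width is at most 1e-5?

19

Initial width b − a = 3.88 − -0.607 = 4.487000.
After n steps the width is (b−a)/2^n; need (b−a)/2^n ≤ 1e-5.
So n ≥ log₂(4.487000/1e-5) = log₂(448700.0000) ≈ 18.7754.
Hence n = 19.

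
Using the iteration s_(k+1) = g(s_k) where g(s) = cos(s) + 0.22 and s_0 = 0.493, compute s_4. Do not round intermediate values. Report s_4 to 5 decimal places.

s_1 = g(0.493000) = 1.100917
s_2 = g(1.100917) = 0.672779
s_3 = g(0.672779) = 1.002093
s_4 = g(1.002093) = 0.758540

0.75854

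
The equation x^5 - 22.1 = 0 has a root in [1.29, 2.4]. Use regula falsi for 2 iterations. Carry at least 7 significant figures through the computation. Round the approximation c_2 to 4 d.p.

1.7137

f(1.290000) = -18.527695, f(2.400000) = 57.526240
step 1: c = 1.560410, f(c) = -12.848896 < 0 → new bracket [1.560410, 2.400000]
step 2: c = 1.713700, f(c) = -7.320017 < 0 → new bracket [1.713700, 2.400000]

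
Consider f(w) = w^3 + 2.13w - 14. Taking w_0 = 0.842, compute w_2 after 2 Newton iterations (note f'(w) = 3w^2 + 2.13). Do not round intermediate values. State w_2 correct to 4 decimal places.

2.6009

Newton update: w ← w − f(w)/f'(w).
w_0 = 0.842000: f = -11.609592, f' = 4.256892 → w_1 = 0.842000 - (-11.609592)/(4.256892) = 3.569246
w_1 = 3.569246: f = 39.072970, f' = 40.348554 → w_2 = 3.569246 - (39.072970)/(40.348554) = 2.600860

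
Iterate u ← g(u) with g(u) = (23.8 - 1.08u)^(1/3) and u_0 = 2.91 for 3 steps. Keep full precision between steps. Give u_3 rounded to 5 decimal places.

u_1 = g(2.910000) = 2.743830
u_2 = g(2.743830) = 2.751753
u_3 = g(2.751753) = 2.751376

2.75138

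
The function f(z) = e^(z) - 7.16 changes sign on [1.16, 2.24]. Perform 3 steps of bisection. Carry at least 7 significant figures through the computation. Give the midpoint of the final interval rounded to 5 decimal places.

1.90250

f(1.160000) = -3.970067, f(2.240000) = 2.233331 (opposite signs)
step 1: m = 1.700000, f(m) = -1.686053 < 0 → root in [1.700000, 2.240000]
step 2: m = 1.970000, f(m) = 0.010676 > 0 → root in [1.700000, 1.970000]
step 3: m = 1.835000, f(m) = -0.894866 < 0 → root in [1.835000, 1.970000]
Midpoint of [1.835000, 1.970000] = 1.902500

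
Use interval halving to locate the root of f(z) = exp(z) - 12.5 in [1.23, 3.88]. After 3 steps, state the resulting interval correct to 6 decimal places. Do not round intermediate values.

[2.223750, 2.555000]

f(1.230000) = -9.078770, f(3.880000) = 35.924215 (opposite signs)
step 1: m = 2.555000, f(m) = 0.371300 > 0 → root in [1.230000, 2.555000]
step 2: m = 1.892500, f(m) = -5.864062 < 0 → root in [1.892500, 2.555000]
step 3: m = 2.223750, f(m) = -3.258077 < 0 → root in [2.223750, 2.555000]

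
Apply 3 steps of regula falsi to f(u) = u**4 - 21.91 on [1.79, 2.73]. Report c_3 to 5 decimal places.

f(1.790000) = -11.643743, f(2.730000) = 33.635718
step 1: c = 2.031724, f(c) = -4.870432 < 0 → new bracket [2.031724, 2.730000]
step 2: c = 2.120045, f(c) = -1.708660 < 0 → new bracket [2.120045, 2.730000]
step 3: c = 2.149532, f(c) = -0.561092 < 0 → new bracket [2.149532, 2.730000]

2.14953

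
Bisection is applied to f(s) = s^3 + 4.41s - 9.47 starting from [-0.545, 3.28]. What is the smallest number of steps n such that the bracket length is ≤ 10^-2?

Initial width b − a = 3.28 − -0.545 = 3.825000.
After n steps the width is (b−a)/2^n; need (b−a)/2^n ≤ 10^-2.
So n ≥ log₂(3.825000/10^-2) = log₂(382.5000) ≈ 8.5793.
Hence n = 9.

9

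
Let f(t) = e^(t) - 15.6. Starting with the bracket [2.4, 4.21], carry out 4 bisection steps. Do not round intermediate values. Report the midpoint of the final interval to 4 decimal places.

f(2.400000) = -4.576824, f(4.210000) = 51.756540 (opposite signs)
step 1: m = 3.305000, f(m) = 11.648542 > 0 → root in [2.400000, 3.305000]
step 2: m = 2.852500, f(m) = 1.731055 > 0 → root in [2.400000, 2.852500]
step 3: m = 2.626250, f(m) = -1.778159 < 0 → root in [2.626250, 2.852500]
step 4: m = 2.739375, f(m) = -0.122691 < 0 → root in [2.739375, 2.852500]
Midpoint of [2.739375, 2.852500] = 2.795937

2.7959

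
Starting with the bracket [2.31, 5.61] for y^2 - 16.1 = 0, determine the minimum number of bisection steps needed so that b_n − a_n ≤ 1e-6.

22

Initial width b − a = 5.61 − 2.31 = 3.300000.
After n steps the width is (b−a)/2^n; need (b−a)/2^n ≤ 1e-6.
So n ≥ log₂(3.300000/1e-6) = log₂(3300000.0000) ≈ 21.6540.
Hence n = 22.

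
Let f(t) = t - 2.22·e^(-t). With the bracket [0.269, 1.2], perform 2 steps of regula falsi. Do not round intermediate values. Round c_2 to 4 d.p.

f(0.269000) = -1.427398, f(1.200000) = 0.531349
step 1: c = 0.947448, f(c) = 0.086689 > 0 → new bracket [0.269000, 0.947448]
step 2: c = 0.908603, f(c) = 0.013751 > 0 → new bracket [0.269000, 0.908603]

0.9086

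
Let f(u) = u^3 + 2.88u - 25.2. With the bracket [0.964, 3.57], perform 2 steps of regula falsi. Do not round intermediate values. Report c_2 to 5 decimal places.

2.44047

False-position update: c = (a·f(b) − b·f(a))/(f(b) − f(a)); replace the endpoint whose sign matches f(c).
f(0.964000) = -21.527839, f(3.570000) = 30.580893
step 1: c = 2.040625, f(c) = -10.825535 < 0 → new bracket [2.040625, 3.570000]
step 2: c = 2.440473, f(c) = -3.636196 < 0 → new bracket [2.440473, 3.570000]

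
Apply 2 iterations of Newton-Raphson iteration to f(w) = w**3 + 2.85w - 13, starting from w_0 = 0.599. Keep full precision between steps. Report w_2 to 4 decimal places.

2.4516

Newton update: w ← w − f(w)/f'(w).
f'(w) = 3w**2 + 2.85
w_0 = 0.599000: f = -11.077928, f' = 3.926403 → w_1 = 0.599000 - (-11.077928)/(3.926403) = 3.420394
w_1 = 3.420394: f = 36.763622, f' = 37.947277 → w_2 = 3.420394 - (36.763622)/(37.947277) = 2.451586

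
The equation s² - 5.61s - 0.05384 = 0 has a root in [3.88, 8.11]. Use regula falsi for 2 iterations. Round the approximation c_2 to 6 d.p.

5.392299

f(3.880000) = -6.766240, f(8.110000) = 20.221160
step 1: c = 4.940539, f(c) = -3.361337 < 0 → new bracket [4.940539, 8.110000]
step 2: c = 5.392299, f(c) = -1.227748 < 0 → new bracket [5.392299, 8.110000]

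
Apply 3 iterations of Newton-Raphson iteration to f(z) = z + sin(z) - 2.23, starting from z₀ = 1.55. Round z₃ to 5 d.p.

f'(z) = 1 + cos(z)
z_0 = 1.550000: f = 0.319784, f' = 1.020795 → z_1 = 1.550000 - (0.319784)/(1.020795) = 1.236731
z_1 = 1.236731: f = -0.048552, f' = 1.327887 → z_2 = 1.236731 - (-0.048552)/(1.327887) = 1.273294
z_2 = 1.273294: f = -0.000634, f' = 1.293133 → z_3 = 1.273294 - (-0.000634)/(1.293133) = 1.273785

1.27378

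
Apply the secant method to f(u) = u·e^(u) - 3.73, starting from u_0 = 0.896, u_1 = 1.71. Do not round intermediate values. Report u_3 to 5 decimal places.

1.13102

f(u_0) = -1.534993, f(u_1) = 5.724524
u_2 = 1.710000 - (5.724524)·(1.710000 - 0.896000)/(5.724524 - (-1.534993)) = 1.068117; f(u_2) = -0.621893
u_3 = 1.068117 - (-0.621893)·(1.068117 - 1.710000)/(-0.621893 - (5.724524)) = 1.131016; f(u_3) = -0.225206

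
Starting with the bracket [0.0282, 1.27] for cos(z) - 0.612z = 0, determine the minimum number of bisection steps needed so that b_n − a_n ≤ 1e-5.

Initial width b − a = 1.27 − 0.0282 = 1.241800.
After n steps the width is (b−a)/2^n; need (b−a)/2^n ≤ 1e-5.
So n ≥ log₂(1.241800/1e-5) = log₂(124180.0000) ≈ 16.9221.
Hence n = 17.

17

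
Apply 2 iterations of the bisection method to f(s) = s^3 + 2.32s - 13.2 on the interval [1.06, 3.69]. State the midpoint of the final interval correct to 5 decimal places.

f(1.060000) = -9.549784, f(3.690000) = 45.604209 (opposite signs)
step 1: m = 2.375000, f(m) = 5.706484 > 0 → root in [1.060000, 2.375000]
step 2: m = 1.717500, f(m) = -4.149108 < 0 → root in [1.717500, 2.375000]
Midpoint of [1.717500, 2.375000] = 2.046250

2.04625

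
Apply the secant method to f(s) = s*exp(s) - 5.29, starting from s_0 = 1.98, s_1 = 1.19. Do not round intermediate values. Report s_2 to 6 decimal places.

1.294412

f(s_0) = 9.050631, f(s_1) = -1.378373
s_2 = 1.190000 - (-1.378373)·(1.190000 - 1.980000)/(-1.378373 - (9.050631)) = 1.294412; f(s_2) = -0.566884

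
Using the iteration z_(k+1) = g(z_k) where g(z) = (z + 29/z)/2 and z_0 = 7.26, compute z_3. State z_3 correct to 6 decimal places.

z_1 = g(7.260000) = 5.627245
z_2 = g(5.627245) = 5.390372
z_3 = g(5.390372) = 5.385167

5.385167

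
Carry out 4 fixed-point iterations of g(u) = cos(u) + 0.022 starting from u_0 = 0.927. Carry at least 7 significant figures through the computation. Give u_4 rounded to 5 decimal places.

u_1 = g(0.927000) = 0.622236
u_2 = g(0.622236) = 0.834577
u_3 = g(0.834577) = 0.693491
u_4 = g(0.693491) = 0.791019

0.79102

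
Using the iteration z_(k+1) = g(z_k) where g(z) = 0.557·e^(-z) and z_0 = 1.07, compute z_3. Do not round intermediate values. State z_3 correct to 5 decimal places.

z_1 = g(1.070000) = 0.191056
z_2 = g(0.191056) = 0.460130
z_3 = g(0.460130) = 0.351579

0.35158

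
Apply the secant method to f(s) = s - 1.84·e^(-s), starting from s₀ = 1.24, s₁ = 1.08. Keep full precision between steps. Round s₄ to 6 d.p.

0.814707

Secant update: s_(k+1) = s_k − f(s_k)·(s_k − s_(k-1))/(f(s_k) − f(s_(k-1))).
f(s_0) = 0.707533, f(s_1) = 0.455144
s_2 = 1.080000 - (0.455144)·(1.080000 - 1.240000)/(0.455144 - (0.707533)) = 0.791465; f(s_2) = -0.042387
s_3 = 0.791465 - (-0.042387)·(0.791465 - 1.080000)/(-0.042387 - (0.455144)) = 0.816047; f(s_3) = 0.002442
s_4 = 0.816047 - (0.002442)·(0.816047 - 0.791465)/(0.002442 - (-0.042387)) = 0.814707; f(s_4) = 0.000013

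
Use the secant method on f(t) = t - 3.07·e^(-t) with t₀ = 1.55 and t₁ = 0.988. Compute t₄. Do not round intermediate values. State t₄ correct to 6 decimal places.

f(t_0) = 0.898399, f(t_1) = -0.155024
t_2 = 0.988000 - (-0.155024)·(0.988000 - 1.550000)/(-0.155024 - (0.898399)) = 1.070705; f(t_2) = 0.018411
t_3 = 1.070705 - (0.018411)·(1.070705 - 0.988000)/(0.018411 - (-0.155024)) = 1.061925; f(t_3) = 0.000352
t_4 = 1.061925 - (0.000352)·(1.061925 - 1.070705)/(0.000352 - (0.018411)) = 1.061754; f(t_4) = -0.000001

1.061754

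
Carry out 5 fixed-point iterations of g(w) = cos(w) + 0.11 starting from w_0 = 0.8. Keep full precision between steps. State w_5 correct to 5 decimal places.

w_1 = g(0.800000) = 0.806707
w_2 = g(0.806707) = 0.801880
w_3 = g(0.801880) = 0.805357
w_4 = g(0.805357) = 0.802854
w_5 = g(0.802854) = 0.804657

0.80466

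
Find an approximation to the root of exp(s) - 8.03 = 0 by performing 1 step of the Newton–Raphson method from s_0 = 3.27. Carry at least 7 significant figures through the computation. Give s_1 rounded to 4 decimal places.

f'(s) = exp(s)
s_0 = 3.270000: f = 18.281339, f' = 26.311339 → s_1 = 3.270000 - (18.281339)/(26.311339) = 2.575192

2.5752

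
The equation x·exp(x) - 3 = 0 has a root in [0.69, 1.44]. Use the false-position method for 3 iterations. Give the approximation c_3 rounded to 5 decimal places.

f(0.690000) = -1.624336, f(1.440000) = 3.077802
step 1: c = 0.949085, f(c) = -0.548188 < 0 → new bracket [0.949085, 1.440000]
step 2: c = 1.023303, f(c) = -0.152794 < 0 → new bracket [1.023303, 1.440000]
step 3: c = 1.043011, f(c) = -0.040198 < 0 → new bracket [1.043011, 1.440000]

1.04301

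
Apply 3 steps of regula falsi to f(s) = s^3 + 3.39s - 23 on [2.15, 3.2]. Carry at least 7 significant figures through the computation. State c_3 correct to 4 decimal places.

f(2.150000) = -5.773125, f(3.200000) = 20.616000
step 1: c = 2.379708, f(c) = -1.456488 < 0 → new bracket [2.379708, 3.200000]
step 2: c = 2.433836, f(c) = -0.332331 < 0 → new bracket [2.433836, 3.200000]
step 3: c = 2.445991, f(c) = -0.074049 < 0 → new bracket [2.445991, 3.200000]

2.4460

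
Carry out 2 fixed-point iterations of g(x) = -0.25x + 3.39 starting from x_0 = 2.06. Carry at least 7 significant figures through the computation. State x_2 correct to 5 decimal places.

2.67125

x_1 = g(2.060000) = 2.875000
x_2 = g(2.875000) = 2.671250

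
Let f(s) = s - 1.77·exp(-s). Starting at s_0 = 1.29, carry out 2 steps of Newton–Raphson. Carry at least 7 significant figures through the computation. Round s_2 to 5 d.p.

0.79689

Newton update: s ← s − f(s)/f'(s).
f'(s) = 1 + 1.77·exp(-s)
s_0 = 1.290000: f = 0.802771, f' = 1.487229 → s_1 = 1.290000 - (0.802771)/(1.487229) = 0.750224
s_1 = 0.750224: f = -0.085678, f' = 1.835902 → s_2 = 0.750224 - (-0.085678)/(1.835902) = 0.796892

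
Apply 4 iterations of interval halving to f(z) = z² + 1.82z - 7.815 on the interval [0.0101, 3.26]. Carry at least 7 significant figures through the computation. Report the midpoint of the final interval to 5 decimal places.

1.93973

f(0.010100) = -7.796516, f(3.260000) = 8.745800 (opposite signs)
step 1: m = 1.635050, f(m) = -2.165820 < 0 → root in [1.635050, 3.260000]
step 2: m = 2.447525, f(m) = 2.629874 > 0 → root in [1.635050, 2.447525]
step 3: m = 2.041287, f(m) = 0.066998 > 0 → root in [1.635050, 2.041287]
step 4: m = 1.838169, f(m) = -1.090669 < 0 → root in [1.838169, 2.041287]
Midpoint of [1.838169, 2.041287] = 1.939728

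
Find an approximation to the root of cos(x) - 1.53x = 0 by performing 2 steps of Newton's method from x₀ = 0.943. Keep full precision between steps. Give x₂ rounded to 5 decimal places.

0.55546

f'(x) = -sin(x) - 1.53
x_0 = 0.943000: f = -0.855427, f' = -2.339324 → x_1 = 0.943000 - (-0.855427)/(-2.339324) = 0.577327
x_1 = 0.577327: f = -0.045386, f' = -2.075786 → x_2 = 0.577327 - (-0.045386)/(-2.075786) = 0.555463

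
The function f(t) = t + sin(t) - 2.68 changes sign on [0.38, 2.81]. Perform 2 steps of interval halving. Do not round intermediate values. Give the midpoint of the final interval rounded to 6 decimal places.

1.898750

f(0.380000) = -1.929080, f(2.810000) = 0.455549 (opposite signs)
step 1: m = 1.595000, f(m) = -0.085293 < 0 → root in [1.595000, 2.810000]
step 2: m = 2.202500, f(m) = 0.329523 > 0 → root in [1.595000, 2.202500]
Midpoint of [1.595000, 2.202500] = 1.898750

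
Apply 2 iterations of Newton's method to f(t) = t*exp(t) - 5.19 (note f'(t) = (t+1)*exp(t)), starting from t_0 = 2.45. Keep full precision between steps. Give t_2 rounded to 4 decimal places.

t_0 = 2.450000: f = 23.201449, f' = 39.979796 → t_1 = 2.450000 - (23.201449)/(39.979796) = 1.869671
t_1 = 1.869671: f = 6.936983, f' = 18.613142 → t_2 = 1.869671 - (6.936983)/(18.613142) = 1.496978

1.4970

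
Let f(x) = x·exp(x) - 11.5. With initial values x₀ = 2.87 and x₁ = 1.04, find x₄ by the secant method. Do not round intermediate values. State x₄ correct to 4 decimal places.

1.7217

f(x_0) = 39.118242, f(x_1) = -8.557614
x_2 = 1.040000 - (-8.557614)·(1.040000 - 2.870000)/(-8.557614 - (39.118242)) = 1.368477; f(x_2) = -6.122757
x_3 = 1.368477 - (-6.122757)·(1.368477 - 1.040000)/(-6.122757 - (-8.557614)) = 2.194475; f(x_3) = 8.196035
x_4 = 2.194475 - (8.196035)·(2.194475 - 1.368477)/(8.196035 - (-6.122757)) = 1.721676; f(x_4) = -1.869122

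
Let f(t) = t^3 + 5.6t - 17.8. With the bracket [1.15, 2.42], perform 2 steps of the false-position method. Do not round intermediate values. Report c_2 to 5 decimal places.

1.89617

False-position update: c = (a·f(b) − b·f(a))/(f(b) − f(a)); replace the endpoint whose sign matches f(c).
f(1.150000) = -9.839125, f(2.420000) = 9.924488
step 1: c = 1.782257, f(c) = -2.158124 < 0 → new bracket [1.782257, 2.420000]
step 2: c = 1.896167, f(c) = -0.363891 < 0 → new bracket [1.896167, 2.420000]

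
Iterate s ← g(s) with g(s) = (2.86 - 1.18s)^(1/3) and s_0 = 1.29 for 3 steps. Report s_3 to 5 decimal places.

s_1 = g(1.290000) = 1.101870
s_2 = g(1.101870) = 1.159727
s_3 = g(1.159727) = 1.142554

1.14255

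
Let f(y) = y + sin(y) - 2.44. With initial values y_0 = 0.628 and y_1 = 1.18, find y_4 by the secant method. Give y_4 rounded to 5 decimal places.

Secant update: y_(k+1) = y_k − f(y_k)·(y_k − y_(k-1))/(f(y_k) − f(y_(k-1))).
f(y_0) = -1.224472, f(y_1) = -0.335394
y_2 = 1.180000 - (-0.335394)·(1.180000 - 0.628000)/(-0.335394 - (-1.224472)) = 1.388235; f(y_2) = -0.068383
y_3 = 1.388235 - (-0.068383)·(1.388235 - 1.180000)/(-0.068383 - (-0.335394)) = 1.441565; f(y_3) = -0.006773
y_4 = 1.441565 - (-0.006773)·(1.441565 - 1.388235)/(-0.006773 - (-0.068383)) = 1.447428; f(y_4) = -0.000172

1.44743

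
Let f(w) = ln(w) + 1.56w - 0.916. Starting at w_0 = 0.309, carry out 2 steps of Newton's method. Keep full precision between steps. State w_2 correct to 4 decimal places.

f'(w) = 1/w + 1.56
w_0 = 0.309000: f = -1.608374, f' = 4.796246 → w_1 = 0.309000 - (-1.608374)/(4.796246) = 0.644340
w_1 = 0.644340: f = -0.350358, f' = 3.111975 → w_2 = 0.644340 - (-0.350358)/(3.111975) = 0.756924

0.7569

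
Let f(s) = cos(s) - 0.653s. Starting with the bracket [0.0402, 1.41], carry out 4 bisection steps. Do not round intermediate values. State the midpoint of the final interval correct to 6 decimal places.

0.939131

f(0.040200) = 0.972941, f(1.410000) = -0.760626 (opposite signs)
step 1: m = 0.725100, f(m) = 0.274943 > 0 → root in [0.725100, 1.410000]
step 2: m = 1.067550, f(m) = -0.214838 < 0 → root in [0.725100, 1.067550]
step 3: m = 0.896325, f(m) = 0.039184 > 0 → root in [0.896325, 1.067550]
step 4: m = 0.981938, f(m) = -0.085793 < 0 → root in [0.896325, 0.981938]
Midpoint of [0.896325, 0.981938] = 0.939131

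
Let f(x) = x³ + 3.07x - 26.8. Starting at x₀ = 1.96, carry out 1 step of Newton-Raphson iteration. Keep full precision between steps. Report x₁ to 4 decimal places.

2.8681

f'(x) = 3x² + 3.07
x_0 = 1.960000: f = -13.253264, f' = 14.594800 → x_1 = 1.960000 - (-13.253264)/(14.594800) = 2.868081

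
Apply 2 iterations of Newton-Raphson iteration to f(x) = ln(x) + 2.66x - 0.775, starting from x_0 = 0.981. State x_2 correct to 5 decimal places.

0.52926

f'(x) = 1/x + 2.66
x_0 = 0.981000: f = 1.815277, f' = 3.679368 → x_1 = 0.981000 - (1.815277)/(3.679368) = 0.487633
x_1 = 0.487633: f = -0.196086, f' = 4.710721 → x_2 = 0.487633 - (-0.196086)/(4.710721) = 0.529259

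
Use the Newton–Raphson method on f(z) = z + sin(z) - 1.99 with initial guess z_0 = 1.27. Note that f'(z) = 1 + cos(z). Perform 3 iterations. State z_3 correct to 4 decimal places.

1.0992

z_0 = 1.270000: f = 0.235101, f' = 1.296281 → z_1 = 1.270000 - (0.235101)/(1.296281) = 1.088634
z_1 = 1.088634: f = -0.015371, f' = 1.463696 → z_2 = 1.088634 - (-0.015371)/(1.463696) = 1.099136
z_2 = 1.099136: f = -0.000049, f' = 1.454366 → z_3 = 1.099136 - (-0.000049)/(1.454366) = 1.099170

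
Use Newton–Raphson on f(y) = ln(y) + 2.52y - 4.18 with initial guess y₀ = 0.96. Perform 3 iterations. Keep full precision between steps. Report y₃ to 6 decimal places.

f'(y) = 1/y + 2.52
y_0 = 0.960000: f = -1.801622, f' = 3.561667 → y_1 = 0.960000 - (-1.801622)/(3.561667) = 1.465837
y_1 = 1.465837: f = -0.103665, f' = 3.202204 → y_2 = 1.465837 - (-0.103665)/(3.202204) = 1.498210
y_2 = 1.498210: f = -0.000240, f' = 3.187463 → y_3 = 1.498210 - (-0.000240)/(3.187463) = 1.498285

1.498285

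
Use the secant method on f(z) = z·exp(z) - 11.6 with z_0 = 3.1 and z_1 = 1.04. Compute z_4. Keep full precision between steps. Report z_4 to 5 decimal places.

f(z_0) = 57.213649, f(z_1) = -8.657614
z_2 = 1.040000 - (-8.657614)·(1.040000 - 3.100000)/(-8.657614 - (57.213649)) = 1.310751; f(z_2) = -6.738483
z_3 = 1.310751 - (-6.738483)·(1.310751 - 1.040000)/(-6.738483 - (-8.657614)) = 2.261414; f(z_3) = 10.102001
z_4 = 2.261414 - (10.102001)·(2.261414 - 1.310751)/(10.102001 - (-6.738483)) = 1.691145; f(z_4) = -2.424369

1.69115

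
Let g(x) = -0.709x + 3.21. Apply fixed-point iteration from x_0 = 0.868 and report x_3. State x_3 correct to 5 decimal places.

x_1 = g(0.868000) = 2.594588
x_2 = g(2.594588) = 1.370437
x_3 = g(1.370437) = 2.238360

2.23836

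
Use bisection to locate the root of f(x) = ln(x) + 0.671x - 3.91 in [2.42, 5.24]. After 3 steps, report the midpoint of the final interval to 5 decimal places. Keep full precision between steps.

f(2.420000) = -1.402412, f(5.240000) = 1.262361 (opposite signs)
step 1: m = 3.830000, f(m) = 0.002795 > 0 → root in [2.420000, 3.830000]
step 2: m = 3.125000, f(m) = -0.673691 < 0 → root in [3.125000, 3.830000]
step 3: m = 3.477500, f(m) = -0.330284 < 0 → root in [3.477500, 3.830000]
Midpoint of [3.477500, 3.830000] = 3.653750

3.65375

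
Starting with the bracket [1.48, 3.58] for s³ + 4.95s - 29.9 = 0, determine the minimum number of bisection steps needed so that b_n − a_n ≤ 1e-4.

15

Initial width b − a = 3.58 − 1.48 = 2.100000.
After n steps the width is (b−a)/2^n; need (b−a)/2^n ≤ 1e-4.
So n ≥ log₂(2.100000/1e-4) = log₂(21000.0000) ≈ 14.3581.
Hence n = 15.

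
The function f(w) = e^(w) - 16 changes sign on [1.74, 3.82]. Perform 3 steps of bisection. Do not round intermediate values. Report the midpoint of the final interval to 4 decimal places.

2.6500

f(1.740000) = -10.302657, f(3.820000) = 29.604208 (opposite signs)
step 1: m = 2.780000, f(m) = 0.119021 > 0 → root in [1.740000, 2.780000]
step 2: m = 2.260000, f(m) = -6.416911 < 0 → root in [2.260000, 2.780000]
step 3: m = 2.520000, f(m) = -3.571403 < 0 → root in [2.520000, 2.780000]
Midpoint of [2.520000, 2.780000] = 2.650000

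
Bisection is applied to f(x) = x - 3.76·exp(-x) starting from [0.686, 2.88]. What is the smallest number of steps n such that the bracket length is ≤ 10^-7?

25

Initial width b − a = 2.88 − 0.686 = 2.194000.
After n steps the width is (b−a)/2^n; need (b−a)/2^n ≤ 10^-7.
So n ≥ log₂(2.194000/10^-7) = log₂(21940000.0000) ≈ 24.3871.
Hence n = 25.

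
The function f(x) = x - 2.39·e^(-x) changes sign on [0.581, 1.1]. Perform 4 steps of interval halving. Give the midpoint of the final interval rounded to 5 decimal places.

0.92159

f(0.581000) = -0.755820, f(1.100000) = 0.304438 (opposite signs)
step 1: m = 0.840500, f(m) = -0.190772 < 0 → root in [0.840500, 1.100000]
step 2: m = 0.970250, f(m) = 0.064468 > 0 → root in [0.840500, 0.970250]
step 3: m = 0.905375, f(m) = -0.061118 < 0 → root in [0.905375, 0.970250]
step 4: m = 0.937813, f(m) = 0.002167 > 0 → root in [0.905375, 0.937813]
Midpoint of [0.905375, 0.937813] = 0.921594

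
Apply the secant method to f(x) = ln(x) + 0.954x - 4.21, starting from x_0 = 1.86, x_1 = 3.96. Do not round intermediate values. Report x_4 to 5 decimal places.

Secant update: x_(k+1) = x_k − f(x_k)·(x_k − x_(k-1))/(f(x_k) − f(x_(k-1))).
f(x_0) = -1.814984, f(x_1) = 0.944084
x_2 = 3.960000 - (0.944084)·(3.960000 - 1.860000)/(0.944084 - (-1.814984)) = 3.241432; f(x_2) = 0.058342
x_3 = 3.241432 - (0.058342)·(3.241432 - 3.960000)/(0.058342 - (0.944084)) = 3.194102; f(x_3) = -0.001521
x_4 = 3.194102 - (-0.001521)·(3.194102 - 3.241432)/(-0.001521 - (0.058342)) = 3.195304; f(x_4) = 0.000003

3.19530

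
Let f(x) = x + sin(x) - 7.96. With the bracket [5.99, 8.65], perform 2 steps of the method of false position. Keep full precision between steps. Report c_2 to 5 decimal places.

7.26741

False-position update: c = (a·f(b) − b·f(a))/(f(b) − f(a)); replace the endpoint whose sign matches f(c).
f(5.990000) = -2.259003, f(8.650000) = 1.389557
step 1: c = 7.636937, f(c) = 0.653475 > 0 → new bracket [5.990000, 7.636937]
step 2: c = 7.267412, f(c) = 0.140257 > 0 → new bracket [5.990000, 7.267412]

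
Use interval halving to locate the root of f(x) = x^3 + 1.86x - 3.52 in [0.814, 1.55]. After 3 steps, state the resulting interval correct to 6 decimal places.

[1.090000, 1.182000]

f(0.814000) = -1.466607, f(1.550000) = 3.086875 (opposite signs)
step 1: m = 1.182000, f(m) = 0.329921 > 0 → root in [0.814000, 1.182000]
step 2: m = 0.998000, f(m) = -0.669708 < 0 → root in [0.998000, 1.182000]
step 3: m = 1.090000, f(m) = -0.197571 < 0 → root in [1.090000, 1.182000]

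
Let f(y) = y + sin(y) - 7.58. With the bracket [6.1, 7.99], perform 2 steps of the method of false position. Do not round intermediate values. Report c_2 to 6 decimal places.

False-position update: c = (a·f(b) − b·f(a))/(f(b) − f(a)); replace the endpoint whose sign matches f(c).
f(6.100000) = -1.662163, f(7.990000) = 1.400764
step 1: c = 7.125649, f(c) = 0.291934 > 0 → new bracket [6.100000, 7.125649]
step 2: c = 6.972421, f(c) = 0.028369 > 0 → new bracket [6.100000, 6.972421]

6.972421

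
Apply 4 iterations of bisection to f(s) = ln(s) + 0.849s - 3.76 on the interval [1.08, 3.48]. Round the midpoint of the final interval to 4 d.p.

f(1.080000) = -2.766119, f(3.480000) = 0.441552 (opposite signs)
step 1: m = 2.280000, f(m) = -1.000105 < 0 → root in [2.280000, 3.480000]
step 2: m = 2.880000, f(m) = -0.257090 < 0 → root in [2.880000, 3.480000]
step 3: m = 3.180000, f(m) = 0.096701 > 0 → root in [2.880000, 3.180000]
step 4: m = 3.030000, f(m) = -0.078967 < 0 → root in [3.030000, 3.180000]
Midpoint of [3.030000, 3.180000] = 3.105000

3.1050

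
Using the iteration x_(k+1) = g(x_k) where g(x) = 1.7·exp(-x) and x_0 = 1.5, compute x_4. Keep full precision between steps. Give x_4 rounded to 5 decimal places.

x_1 = g(1.500000) = 0.379321
x_2 = g(0.379321) = 1.163354
x_3 = g(1.163354) = 0.531142
x_4 = g(0.531142) = 0.999486

0.99949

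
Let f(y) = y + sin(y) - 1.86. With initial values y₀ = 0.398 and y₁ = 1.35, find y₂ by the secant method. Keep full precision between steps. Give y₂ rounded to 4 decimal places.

1.0621

Secant update: y_(k+1) = y_k − f(y_k)·(y_k − y_(k-1))/(f(y_k) − f(y_(k-1))).
f(y_0) = -1.074425, f(y_1) = 0.465723
y_2 = 1.350000 - (0.465723)·(1.350000 - 0.398000)/(0.465723 - (-1.074425)) = 1.062126; f(y_2) = 0.075519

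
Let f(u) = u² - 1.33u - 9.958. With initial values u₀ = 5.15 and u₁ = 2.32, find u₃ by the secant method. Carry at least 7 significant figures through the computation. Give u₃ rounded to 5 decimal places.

4.00092

Secant update: u_(k+1) = u_k − f(u_k)·(u_k − u_(k-1))/(f(u_k) − f(u_(k-1))).
f(u_0) = 9.715000, f(u_1) = -7.661200
u_2 = 2.320000 - (-7.661200)·(2.320000 - 5.150000)/(-7.661200 - (9.715000)) = 3.567752; f(u_2) = -1.974253
u_3 = 3.567752 - (-1.974253)·(3.567752 - 2.320000)/(-1.974253 - (-7.661200)) = 4.000916; f(u_3) = 0.728112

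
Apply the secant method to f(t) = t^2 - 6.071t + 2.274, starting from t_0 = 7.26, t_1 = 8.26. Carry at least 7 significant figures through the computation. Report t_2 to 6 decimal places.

6.105789

f(t_0) = 10.906140, f(t_1) = 20.355140
t_2 = 8.260000 - (20.355140)·(8.260000 - 7.260000)/(20.355140 - (10.906140)) = 6.105789; f(t_2) = 2.486414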